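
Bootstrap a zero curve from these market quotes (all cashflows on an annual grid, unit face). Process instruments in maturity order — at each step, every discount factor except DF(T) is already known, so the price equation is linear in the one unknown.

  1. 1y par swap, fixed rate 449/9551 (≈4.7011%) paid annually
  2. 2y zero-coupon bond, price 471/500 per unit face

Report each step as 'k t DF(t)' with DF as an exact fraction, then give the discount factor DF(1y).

1 1 9551/10000
2 2 471/500
DF(1y) = 9551/10000 ≈ 0.955100

step 1 [1y] swap r/1=449/9551: DF=(1 − 449/9551·(0))/(1+449/9551) = 9551/10000 ≈ 0.955100
step 2 [2y] zero: DF = P = 471/500 ≈ 0.942000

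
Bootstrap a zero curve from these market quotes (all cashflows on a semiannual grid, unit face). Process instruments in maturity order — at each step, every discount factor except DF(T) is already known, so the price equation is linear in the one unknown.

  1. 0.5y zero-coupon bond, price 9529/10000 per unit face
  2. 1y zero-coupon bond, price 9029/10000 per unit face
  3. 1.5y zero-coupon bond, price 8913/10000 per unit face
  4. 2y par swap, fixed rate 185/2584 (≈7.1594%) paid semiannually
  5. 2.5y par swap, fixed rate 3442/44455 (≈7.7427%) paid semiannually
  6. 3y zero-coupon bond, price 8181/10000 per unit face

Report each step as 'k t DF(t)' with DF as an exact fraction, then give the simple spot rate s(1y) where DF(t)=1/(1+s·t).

1 1/2 9529/10000
2 1 9029/10000
3 3/2 8913/10000
4 2 1741/2000
5 5/2 8279/10000
6 3 8181/10000
s(1y) = (1/(9029/10000) − 1)/(1) = 971/9029 ≈ 10.7542%

step 1 [0.5y] zero: DF = P = 9529/10000 ≈ 0.952900
step 2 [1y] zero: DF = P = 9029/10000 ≈ 0.902900
step 3 [1.5y] zero: DF = P = 8913/10000 ≈ 0.891300
step 4 [2y] swap r/2=185/5168: DF=(1 − 185/5168·(0.952900+0.902900+0.891300))/(1+185/5168) = 1741/2000 ≈ 0.870500
step 5 [2.5y] swap r/2=1721/44455: DF=(1 − 1721/44455·(0.952900+0.902900+0.891300+0.870500))/(1+1721/44455) = 8279/10000 ≈ 0.827900
step 6 [3y] zero: DF = P = 8181/10000 ≈ 0.818100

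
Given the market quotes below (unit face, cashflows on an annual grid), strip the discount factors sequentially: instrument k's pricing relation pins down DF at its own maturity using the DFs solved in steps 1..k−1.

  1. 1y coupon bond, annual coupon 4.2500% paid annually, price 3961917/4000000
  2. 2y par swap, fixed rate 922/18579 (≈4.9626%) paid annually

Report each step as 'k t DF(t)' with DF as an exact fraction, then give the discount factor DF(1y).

step 1 [1y] bond c/1=17/400: DF=(3961917/4000000 − 17/400·(0))/(1+17/400) = 9501/10000 ≈ 0.950100
step 2 [2y] swap r/1=922/18579: DF=(1 − 922/18579·(0.950100))/(1+922/18579) = 4539/5000 ≈ 0.907800

1 1 9501/10000
2 2 4539/5000
DF(1y) = 9501/10000 ≈ 0.950100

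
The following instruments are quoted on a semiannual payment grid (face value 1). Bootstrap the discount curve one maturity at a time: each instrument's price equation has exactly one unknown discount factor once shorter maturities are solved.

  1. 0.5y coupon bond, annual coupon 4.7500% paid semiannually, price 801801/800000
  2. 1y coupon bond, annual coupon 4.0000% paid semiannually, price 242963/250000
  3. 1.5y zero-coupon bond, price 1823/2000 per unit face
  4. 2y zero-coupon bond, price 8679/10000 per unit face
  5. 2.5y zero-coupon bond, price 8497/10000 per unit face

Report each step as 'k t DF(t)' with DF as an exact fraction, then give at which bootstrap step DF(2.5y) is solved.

1 1/2 979/1000
2 1 1167/1250
3 3/2 1823/2000
4 2 8679/10000
5 5/2 8497/10000
DF(2.5y) is solved at step 5

step 1 [0.5y] bond c/2=19/800: DF=(801801/800000 − 19/800·(0))/(1+19/800) = 979/1000 ≈ 0.979000
step 2 [1y] bond c/2=1/50: DF=(242963/250000 − 1/50·(0.979000))/(1+1/50) = 1167/1250 ≈ 0.933600
step 3 [1.5y] zero: DF = P = 1823/2000 ≈ 0.911500
step 4 [2y] zero: DF = P = 8679/10000 ≈ 0.867900
step 5 [2.5y] zero: DF = P = 8497/10000 ≈ 0.849700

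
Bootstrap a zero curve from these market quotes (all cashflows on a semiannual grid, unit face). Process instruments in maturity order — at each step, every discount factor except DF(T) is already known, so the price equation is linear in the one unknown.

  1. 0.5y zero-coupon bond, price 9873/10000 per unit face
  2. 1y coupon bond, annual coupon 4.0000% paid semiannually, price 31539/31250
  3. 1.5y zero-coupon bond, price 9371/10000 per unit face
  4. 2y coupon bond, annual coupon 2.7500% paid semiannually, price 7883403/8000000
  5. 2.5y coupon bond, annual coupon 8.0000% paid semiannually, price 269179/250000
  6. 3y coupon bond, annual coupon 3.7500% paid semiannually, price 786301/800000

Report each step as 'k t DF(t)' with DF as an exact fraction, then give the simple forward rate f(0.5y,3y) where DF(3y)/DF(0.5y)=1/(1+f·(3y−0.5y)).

1 1/2 9873/10000
2 1 9701/10000
3 3/2 9371/10000
4 2 583/625
5 5/2 8881/10000
6 3 439/500
f(0.5y,3y) = ((9873/10000)/(439/500) − 1)/(5/2) = 1093/21950 ≈ 4.9795%

step 1 [0.5y] zero: DF = P = 9873/10000 ≈ 0.987300
step 2 [1y] bond c/2=1/50: DF=(31539/31250 − 1/50·(0.987300))/(1+1/50) = 9701/10000 ≈ 0.970100
step 3 [1.5y] zero: DF = P = 9371/10000 ≈ 0.937100
step 4 [2y] bond c/2=11/800: DF=(7883403/8000000 − 11/800·(0.987300+0.970100+0.937100))/(1+11/800) = 583/625 ≈ 0.932800
step 5 [2.5y] bond c/2=1/25: DF=(269179/250000 − 1/25·(0.987300+0.970100+0.937100+0.932800))/(1+1/25) = 8881/10000 ≈ 0.888100
step 6 [3y] bond c/2=3/160: DF=(786301/800000 − 3/160·(0.987300+0.970100+0.937100+0.932800+0.888100))/(1+3/160) = 439/500 ≈ 0.878000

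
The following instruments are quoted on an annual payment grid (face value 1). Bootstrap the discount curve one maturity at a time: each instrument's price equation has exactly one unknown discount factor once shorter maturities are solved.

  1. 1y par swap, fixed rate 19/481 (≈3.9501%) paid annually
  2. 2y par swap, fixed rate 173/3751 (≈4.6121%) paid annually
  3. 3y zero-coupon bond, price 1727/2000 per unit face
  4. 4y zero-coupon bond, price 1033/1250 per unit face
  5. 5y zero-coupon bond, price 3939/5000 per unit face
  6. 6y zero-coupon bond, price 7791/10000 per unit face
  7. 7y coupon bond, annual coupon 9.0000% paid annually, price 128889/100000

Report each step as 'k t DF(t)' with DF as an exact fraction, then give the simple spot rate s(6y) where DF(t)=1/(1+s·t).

step 1 [1y] swap r/1=19/481: DF=(1 − 19/481·(0))/(1+19/481) = 481/500 ≈ 0.962000
step 2 [2y] swap r/1=173/3751: DF=(1 − 173/3751·(0.962000))/(1+173/3751) = 1827/2000 ≈ 0.913500
step 3 [3y] zero: DF = P = 1727/2000 ≈ 0.863500
step 4 [4y] zero: DF = P = 1033/1250 ≈ 0.826400
step 5 [5y] zero: DF = P = 3939/5000 ≈ 0.787800
step 6 [6y] zero: DF = P = 7791/10000 ≈ 0.779100
step 7 [7y] bond c/1=9/100: DF=(128889/100000 − 9/100·(0.962000+0.913500+0.863500+0.826400+0.787800+0.779100))/(1+9/100) = 7587/10000 ≈ 0.758700

1 1 481/500
2 2 1827/2000
3 3 1727/2000
4 4 1033/1250
5 5 3939/5000
6 6 7791/10000
7 7 7587/10000
s(6y) = (1/(7791/10000) − 1)/(6) = 2209/46746 ≈ 4.7255%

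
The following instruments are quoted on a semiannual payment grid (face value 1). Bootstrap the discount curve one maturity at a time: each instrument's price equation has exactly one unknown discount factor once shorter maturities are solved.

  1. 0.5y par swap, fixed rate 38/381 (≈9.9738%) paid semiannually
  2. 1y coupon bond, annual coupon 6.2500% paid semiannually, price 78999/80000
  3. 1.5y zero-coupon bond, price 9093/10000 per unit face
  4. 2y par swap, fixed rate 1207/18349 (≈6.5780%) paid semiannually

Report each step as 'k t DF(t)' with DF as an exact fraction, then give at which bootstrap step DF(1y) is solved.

1 1/2 381/400
2 1 9287/10000
3 3/2 9093/10000
4 2 8793/10000
DF(1y) is solved at step 2

step 1 [0.5y] swap r/2=19/381: DF=(1 − 19/381·(0))/(1+19/381) = 381/400 ≈ 0.952500
step 2 [1y] bond c/2=1/32: DF=(78999/80000 − 1/32·(0.952500))/(1+1/32) = 9287/10000 ≈ 0.928700
step 3 [1.5y] zero: DF = P = 9093/10000 ≈ 0.909300
step 4 [2y] swap r/2=1207/36698: DF=(1 − 1207/36698·(0.952500+0.928700+0.909300))/(1+1207/36698) = 8793/10000 ≈ 0.879300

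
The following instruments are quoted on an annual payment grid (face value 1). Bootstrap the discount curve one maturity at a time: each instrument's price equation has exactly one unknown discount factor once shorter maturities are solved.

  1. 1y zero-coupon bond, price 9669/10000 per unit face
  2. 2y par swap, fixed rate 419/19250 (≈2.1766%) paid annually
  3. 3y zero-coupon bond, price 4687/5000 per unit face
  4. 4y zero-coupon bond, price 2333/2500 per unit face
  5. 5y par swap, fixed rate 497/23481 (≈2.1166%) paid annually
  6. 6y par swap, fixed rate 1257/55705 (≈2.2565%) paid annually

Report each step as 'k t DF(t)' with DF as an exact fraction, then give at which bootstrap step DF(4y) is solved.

1 1 9669/10000
2 2 9581/10000
3 3 4687/5000
4 4 2333/2500
5 5 4503/5000
6 6 8743/10000
DF(4y) is solved at step 4

step 1 [1y] zero: DF = P = 9669/10000 ≈ 0.966900
step 2 [2y] swap r/1=419/19250: DF=(1 − 419/19250·(0.966900))/(1+419/19250) = 9581/10000 ≈ 0.958100
step 3 [3y] zero: DF = P = 4687/5000 ≈ 0.937400
step 4 [4y] zero: DF = P = 2333/2500 ≈ 0.933200
step 5 [5y] swap r/1=497/23481: DF=(1 − 497/23481·(0.966900+0.958100+0.937400+0.933200))/(1+497/23481) = 4503/5000 ≈ 0.900600
step 6 [6y] swap r/1=1257/55705: DF=(1 − 1257/55705·(0.966900+0.958100+0.937400+0.933200+0.900600))/(1+1257/55705) = 8743/10000 ≈ 0.874300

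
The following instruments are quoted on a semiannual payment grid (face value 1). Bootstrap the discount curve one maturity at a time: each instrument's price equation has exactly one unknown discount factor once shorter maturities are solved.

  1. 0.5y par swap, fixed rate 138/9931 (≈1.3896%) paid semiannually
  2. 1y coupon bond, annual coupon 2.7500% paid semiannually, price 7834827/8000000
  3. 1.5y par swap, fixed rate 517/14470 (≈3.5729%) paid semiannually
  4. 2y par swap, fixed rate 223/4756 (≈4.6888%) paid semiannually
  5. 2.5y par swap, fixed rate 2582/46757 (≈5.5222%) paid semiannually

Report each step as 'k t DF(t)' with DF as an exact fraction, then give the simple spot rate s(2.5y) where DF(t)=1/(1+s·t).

1 1/2 9931/10000
2 1 4763/5000
3 3/2 9483/10000
4 2 2277/2500
5 5/2 8709/10000
s(2.5y) = (1/(8709/10000) − 1)/(5/2) = 2582/43545 ≈ 5.9295%

step 1 [0.5y] swap r/2=69/9931: DF=(1 − 69/9931·(0))/(1+69/9931) = 9931/10000 ≈ 0.993100
step 2 [1y] bond c/2=11/800: DF=(7834827/8000000 − 11/800·(0.993100))/(1+11/800) = 4763/5000 ≈ 0.952600
step 3 [1.5y] swap r/2=517/28940: DF=(1 − 517/28940·(0.993100+0.952600))/(1+517/28940) = 9483/10000 ≈ 0.948300
step 4 [2y] swap r/2=223/9512: DF=(1 − 223/9512·(0.993100+0.952600+0.948300))/(1+223/9512) = 2277/2500 ≈ 0.910800
step 5 [2.5y] swap r/2=1291/46757: DF=(1 − 1291/46757·(0.993100+0.952600+0.948300+0.910800))/(1+1291/46757) = 8709/10000 ≈ 0.870900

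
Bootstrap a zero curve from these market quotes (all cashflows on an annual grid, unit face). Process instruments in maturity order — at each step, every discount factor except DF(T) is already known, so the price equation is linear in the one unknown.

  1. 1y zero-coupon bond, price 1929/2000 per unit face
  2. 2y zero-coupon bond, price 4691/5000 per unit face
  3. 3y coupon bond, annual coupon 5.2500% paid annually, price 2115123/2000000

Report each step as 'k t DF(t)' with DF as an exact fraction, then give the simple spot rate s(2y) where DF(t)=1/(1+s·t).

1 1 1929/2000
2 2 4691/5000
3 3 9099/10000
s(2y) = (1/(4691/5000) − 1)/(2) = 309/9382 ≈ 3.2935%

step 1 [1y] zero: DF = P = 1929/2000 ≈ 0.964500
step 2 [2y] zero: DF = P = 4691/5000 ≈ 0.938200
step 3 [3y] bond c/1=21/400: DF=(2115123/2000000 − 21/400·(0.964500+0.938200))/(1+21/400) = 9099/10000 ≈ 0.909900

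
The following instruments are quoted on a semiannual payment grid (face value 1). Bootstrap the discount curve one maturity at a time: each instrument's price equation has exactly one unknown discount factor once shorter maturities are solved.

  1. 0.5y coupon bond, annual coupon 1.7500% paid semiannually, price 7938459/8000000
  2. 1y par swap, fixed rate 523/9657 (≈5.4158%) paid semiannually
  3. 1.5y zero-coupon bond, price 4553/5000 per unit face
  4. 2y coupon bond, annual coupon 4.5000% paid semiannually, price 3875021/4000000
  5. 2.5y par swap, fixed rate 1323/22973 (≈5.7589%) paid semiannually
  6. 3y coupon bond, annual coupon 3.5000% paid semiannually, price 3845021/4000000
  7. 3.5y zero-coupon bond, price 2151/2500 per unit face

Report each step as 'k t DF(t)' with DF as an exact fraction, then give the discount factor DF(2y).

step 1 [0.5y] bond c/2=7/800: DF=(7938459/8000000 − 7/800·(0))/(1+7/800) = 9837/10000 ≈ 0.983700
step 2 [1y] swap r/2=523/19314: DF=(1 − 523/19314·(0.983700))/(1+523/19314) = 9477/10000 ≈ 0.947700
step 3 [1.5y] zero: DF = P = 4553/5000 ≈ 0.910600
step 4 [2y] bond c/2=9/400: DF=(3875021/4000000 − 9/400·(0.983700+0.947700+0.910600))/(1+9/400) = 8849/10000 ≈ 0.884900
step 5 [2.5y] swap r/2=1323/45946: DF=(1 − 1323/45946·(0.983700+0.947700+0.910600+0.884900))/(1+1323/45946) = 8677/10000 ≈ 0.867700
step 6 [3y] bond c/2=7/400: DF=(3845021/4000000 − 7/400·(0.983700+0.947700+0.910600+0.884900+0.867700))/(1+7/400) = 8657/10000 ≈ 0.865700
step 7 [3.5y] zero: DF = P = 2151/2500 ≈ 0.860400

1 1/2 9837/10000
2 1 9477/10000
3 3/2 4553/5000
4 2 8849/10000
5 5/2 8677/10000
6 3 8657/10000
7 7/2 2151/2500
DF(2y) = 8849/10000 ≈ 0.884900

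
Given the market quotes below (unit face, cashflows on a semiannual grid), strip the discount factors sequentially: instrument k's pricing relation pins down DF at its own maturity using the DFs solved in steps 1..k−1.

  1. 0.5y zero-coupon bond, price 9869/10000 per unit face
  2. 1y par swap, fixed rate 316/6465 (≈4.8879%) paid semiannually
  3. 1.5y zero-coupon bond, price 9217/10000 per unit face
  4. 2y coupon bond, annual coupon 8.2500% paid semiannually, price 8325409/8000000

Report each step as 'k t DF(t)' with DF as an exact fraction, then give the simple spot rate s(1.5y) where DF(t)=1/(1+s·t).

1 1/2 9869/10000
2 1 4763/5000
3 3/2 9217/10000
4 2 8861/10000
s(1.5y) = (1/(9217/10000) − 1)/(3/2) = 522/9217 ≈ 5.6634%

step 1 [0.5y] zero: DF = P = 9869/10000 ≈ 0.986900
step 2 [1y] swap r/2=158/6465: DF=(1 − 158/6465·(0.986900))/(1+158/6465) = 4763/5000 ≈ 0.952600
step 3 [1.5y] zero: DF = P = 9217/10000 ≈ 0.921700
step 4 [2y] bond c/2=33/800: DF=(8325409/8000000 − 33/800·(0.986900+0.952600+0.921700))/(1+33/800) = 8861/10000 ≈ 0.886100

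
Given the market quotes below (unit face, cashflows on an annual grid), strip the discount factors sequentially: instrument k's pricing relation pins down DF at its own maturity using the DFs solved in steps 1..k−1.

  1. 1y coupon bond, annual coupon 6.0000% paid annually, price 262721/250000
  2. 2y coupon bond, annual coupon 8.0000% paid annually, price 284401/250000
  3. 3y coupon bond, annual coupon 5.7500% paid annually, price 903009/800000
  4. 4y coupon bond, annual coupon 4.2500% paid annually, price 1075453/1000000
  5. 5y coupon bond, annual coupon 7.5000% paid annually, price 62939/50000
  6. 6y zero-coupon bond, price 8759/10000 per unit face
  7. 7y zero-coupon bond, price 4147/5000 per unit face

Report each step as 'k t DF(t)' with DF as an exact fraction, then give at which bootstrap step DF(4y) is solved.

step 1 [1y] bond c/1=3/50: DF=(262721/250000 − 3/50·(0))/(1+3/50) = 4957/5000 ≈ 0.991400
step 2 [2y] bond c/1=2/25: DF=(284401/250000 − 2/25·(0.991400))/(1+2/25) = 9799/10000 ≈ 0.979900
step 3 [3y] bond c/1=23/400: DF=(903009/800000 − 23/400·(0.991400+0.979900))/(1+23/400) = 4801/5000 ≈ 0.960200
step 4 [4y] bond c/1=17/400: DF=(1075453/1000000 − 17/400·(0.991400+0.979900+0.960200))/(1+17/400) = 9121/10000 ≈ 0.912100
step 5 [5y] bond c/1=3/40: DF=(62939/50000 − 3/40·(0.991400+0.979900+0.960200+0.912100))/(1+3/40) = 2257/2500 ≈ 0.902800
step 6 [6y] zero: DF = P = 8759/10000 ≈ 0.875900
step 7 [7y] zero: DF = P = 4147/5000 ≈ 0.829400

1 1 4957/5000
2 2 9799/10000
3 3 4801/5000
4 4 9121/10000
5 5 2257/2500
6 6 8759/10000
7 7 4147/5000
DF(4y) is solved at step 4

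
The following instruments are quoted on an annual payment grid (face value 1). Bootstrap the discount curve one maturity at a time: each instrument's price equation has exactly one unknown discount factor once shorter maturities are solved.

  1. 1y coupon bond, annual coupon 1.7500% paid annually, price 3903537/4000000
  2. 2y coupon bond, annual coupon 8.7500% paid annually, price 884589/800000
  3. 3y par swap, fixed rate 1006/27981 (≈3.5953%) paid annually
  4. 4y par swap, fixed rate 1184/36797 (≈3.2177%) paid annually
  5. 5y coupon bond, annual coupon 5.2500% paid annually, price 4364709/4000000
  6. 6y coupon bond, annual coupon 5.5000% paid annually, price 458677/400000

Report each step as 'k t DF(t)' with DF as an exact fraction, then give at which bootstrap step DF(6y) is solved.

1 1 9591/10000
2 2 2349/2500
3 3 4497/5000
4 4 551/625
5 5 2133/2500
6 6 4253/5000
DF(6y) is solved at step 6

step 1 [1y] bond c/1=7/400: DF=(3903537/4000000 − 7/400·(0))/(1+7/400) = 9591/10000 ≈ 0.959100
step 2 [2y] bond c/1=7/80: DF=(884589/800000 − 7/80·(0.959100))/(1+7/80) = 2349/2500 ≈ 0.939600
step 3 [3y] swap r/1=1006/27981: DF=(1 − 1006/27981·(0.959100+0.939600))/(1+1006/27981) = 4497/5000 ≈ 0.899400
step 4 [4y] swap r/1=1184/36797: DF=(1 − 1184/36797·(0.959100+0.939600+0.899400))/(1+1184/36797) = 551/625 ≈ 0.881600
step 5 [5y] bond c/1=21/400: DF=(4364709/4000000 − 21/400·(0.959100+0.939600+0.899400+0.881600))/(1+21/400) = 2133/2500 ≈ 0.853200
step 6 [6y] bond c/1=11/200: DF=(458677/400000 − 11/200·(0.959100+0.939600+0.899400+0.881600+0.853200))/(1+11/200) = 4253/5000 ≈ 0.850600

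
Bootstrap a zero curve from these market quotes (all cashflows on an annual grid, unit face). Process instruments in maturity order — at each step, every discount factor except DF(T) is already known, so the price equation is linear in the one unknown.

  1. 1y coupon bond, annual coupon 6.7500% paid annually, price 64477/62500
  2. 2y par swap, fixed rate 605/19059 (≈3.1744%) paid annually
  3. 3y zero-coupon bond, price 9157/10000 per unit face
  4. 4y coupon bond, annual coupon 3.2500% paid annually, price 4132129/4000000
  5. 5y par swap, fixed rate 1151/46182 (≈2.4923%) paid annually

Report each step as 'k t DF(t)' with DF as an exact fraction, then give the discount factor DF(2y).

1 1 604/625
2 2 1879/2000
3 3 9157/10000
4 4 9117/10000
5 5 8849/10000
DF(2y) = 1879/2000 ≈ 0.939500

step 1 [1y] bond c/1=27/400: DF=(64477/62500 − 27/400·(0))/(1+27/400) = 604/625 ≈ 0.966400
step 2 [2y] swap r/1=605/19059: DF=(1 − 605/19059·(0.966400))/(1+605/19059) = 1879/2000 ≈ 0.939500
step 3 [3y] zero: DF = P = 9157/10000 ≈ 0.915700
step 4 [4y] bond c/1=13/400: DF=(4132129/4000000 − 13/400·(0.966400+0.939500+0.915700))/(1+13/400) = 9117/10000 ≈ 0.911700
step 5 [5y] swap r/1=1151/46182: DF=(1 − 1151/46182·(0.966400+0.939500+0.915700+0.911700))/(1+1151/46182) = 8849/10000 ≈ 0.884900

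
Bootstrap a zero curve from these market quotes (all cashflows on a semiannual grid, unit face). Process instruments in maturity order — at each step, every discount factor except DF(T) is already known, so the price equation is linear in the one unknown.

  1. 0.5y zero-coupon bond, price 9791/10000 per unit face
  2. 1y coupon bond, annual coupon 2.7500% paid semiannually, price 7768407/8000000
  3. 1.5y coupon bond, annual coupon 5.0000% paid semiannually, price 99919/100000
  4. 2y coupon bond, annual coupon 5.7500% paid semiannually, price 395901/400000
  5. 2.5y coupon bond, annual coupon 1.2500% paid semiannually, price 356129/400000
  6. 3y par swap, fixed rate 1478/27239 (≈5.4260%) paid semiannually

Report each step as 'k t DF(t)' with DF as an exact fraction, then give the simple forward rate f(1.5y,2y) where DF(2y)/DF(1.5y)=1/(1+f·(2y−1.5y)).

step 1 [0.5y] zero: DF = P = 9791/10000 ≈ 0.979100
step 2 [1y] bond c/2=11/800: DF=(7768407/8000000 − 11/800·(0.979100))/(1+11/800) = 4723/5000 ≈ 0.944600
step 3 [1.5y] bond c/2=1/40: DF=(99919/100000 − 1/40·(0.979100+0.944600))/(1+1/40) = 9279/10000 ≈ 0.927900
step 4 [2y] bond c/2=23/800: DF=(395901/400000 − 23/800·(0.979100+0.944600+0.927900))/(1+23/800) = 1103/1250 ≈ 0.882400
step 5 [2.5y] bond c/2=1/160: DF=(356129/400000 − 1/160·(0.979100+0.944600+0.927900+0.882400))/(1+1/160) = 1077/1250 ≈ 0.861600
step 6 [3y] swap r/2=739/27239: DF=(1 − 739/27239·(0.979100+0.944600+0.927900+0.882400+0.861600))/(1+739/27239) = 4261/5000 ≈ 0.852200

1 1/2 9791/10000
2 1 4723/5000
3 3/2 9279/10000
4 2 1103/1250
5 5/2 1077/1250
6 3 4261/5000
f(1.5y,2y) = ((9279/10000)/(1103/1250) − 1)/(1/2) = 455/4412 ≈ 10.3128%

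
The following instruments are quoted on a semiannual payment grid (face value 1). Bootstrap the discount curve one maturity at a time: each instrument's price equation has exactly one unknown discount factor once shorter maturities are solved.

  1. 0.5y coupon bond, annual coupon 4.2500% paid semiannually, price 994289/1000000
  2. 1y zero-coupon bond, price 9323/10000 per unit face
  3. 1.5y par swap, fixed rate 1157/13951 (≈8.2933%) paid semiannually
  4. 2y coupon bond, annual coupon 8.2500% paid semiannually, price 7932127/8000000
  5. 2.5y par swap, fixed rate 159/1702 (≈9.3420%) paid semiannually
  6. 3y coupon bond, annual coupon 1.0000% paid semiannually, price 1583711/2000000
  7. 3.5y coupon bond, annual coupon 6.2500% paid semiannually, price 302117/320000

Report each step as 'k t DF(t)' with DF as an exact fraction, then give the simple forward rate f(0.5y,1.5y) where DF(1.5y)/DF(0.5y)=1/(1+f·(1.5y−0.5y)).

1 1/2 1217/1250
2 1 9323/10000
3 3/2 8843/10000
4 2 8417/10000
5 5/2 7933/10000
6 3 7659/10000
7 7/2 3791/5000
f(0.5y,1.5y) = ((1217/1250)/(8843/10000) − 1)/(1) = 893/8843 ≈ 10.0984%

step 1 [0.5y] bond c/2=17/800: DF=(994289/1000000 − 17/800·(0))/(1+17/800) = 1217/1250 ≈ 0.973600
step 2 [1y] zero: DF = P = 9323/10000 ≈ 0.932300
step 3 [1.5y] swap r/2=1157/27902: DF=(1 − 1157/27902·(0.973600+0.932300))/(1+1157/27902) = 8843/10000 ≈ 0.884300
step 4 [2y] bond c/2=33/800: DF=(7932127/8000000 − 33/800·(0.973600+0.932300+0.884300))/(1+33/800) = 8417/10000 ≈ 0.841700
step 5 [2.5y] swap r/2=159/3404: DF=(1 − 159/3404·(0.973600+0.932300+0.884300+0.841700))/(1+159/3404) = 7933/10000 ≈ 0.793300
step 6 [3y] bond c/2=1/200: DF=(1583711/2000000 − 1/200·(0.973600+0.932300+0.884300+0.841700+0.793300))/(1+1/200) = 7659/10000 ≈ 0.765900
step 7 [3.5y] bond c/2=1/32: DF=(302117/320000 − 1/32·(0.973600+0.932300+0.884300+0.841700+0.793300+0.765900))/(1+1/32) = 3791/5000 ≈ 0.758200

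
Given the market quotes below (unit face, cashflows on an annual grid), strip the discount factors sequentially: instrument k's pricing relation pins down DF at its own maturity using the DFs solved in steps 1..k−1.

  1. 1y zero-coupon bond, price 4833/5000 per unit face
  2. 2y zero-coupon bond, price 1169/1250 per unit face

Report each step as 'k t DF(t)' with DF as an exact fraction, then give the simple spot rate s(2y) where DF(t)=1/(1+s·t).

step 1 [1y] zero: DF = P = 4833/5000 ≈ 0.966600
step 2 [2y] zero: DF = P = 1169/1250 ≈ 0.935200

1 1 4833/5000
2 2 1169/1250
s(2y) = (1/(1169/1250) − 1)/(2) = 81/2338 ≈ 3.4645%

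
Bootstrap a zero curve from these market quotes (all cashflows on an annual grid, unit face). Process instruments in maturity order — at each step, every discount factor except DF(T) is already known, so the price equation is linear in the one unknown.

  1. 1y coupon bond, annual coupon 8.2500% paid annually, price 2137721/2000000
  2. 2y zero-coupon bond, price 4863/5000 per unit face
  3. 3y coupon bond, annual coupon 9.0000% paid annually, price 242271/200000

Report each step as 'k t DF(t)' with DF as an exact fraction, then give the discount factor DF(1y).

1 1 4937/5000
2 2 4863/5000
3 3 1899/2000
DF(1y) = 4937/5000 ≈ 0.987400

step 1 [1y] bond c/1=33/400: DF=(2137721/2000000 − 33/400·(0))/(1+33/400) = 4937/5000 ≈ 0.987400
step 2 [2y] zero: DF = P = 4863/5000 ≈ 0.972600
step 3 [3y] bond c/1=9/100: DF=(242271/200000 − 9/100·(0.987400+0.972600))/(1+9/100) = 1899/2000 ≈ 0.949500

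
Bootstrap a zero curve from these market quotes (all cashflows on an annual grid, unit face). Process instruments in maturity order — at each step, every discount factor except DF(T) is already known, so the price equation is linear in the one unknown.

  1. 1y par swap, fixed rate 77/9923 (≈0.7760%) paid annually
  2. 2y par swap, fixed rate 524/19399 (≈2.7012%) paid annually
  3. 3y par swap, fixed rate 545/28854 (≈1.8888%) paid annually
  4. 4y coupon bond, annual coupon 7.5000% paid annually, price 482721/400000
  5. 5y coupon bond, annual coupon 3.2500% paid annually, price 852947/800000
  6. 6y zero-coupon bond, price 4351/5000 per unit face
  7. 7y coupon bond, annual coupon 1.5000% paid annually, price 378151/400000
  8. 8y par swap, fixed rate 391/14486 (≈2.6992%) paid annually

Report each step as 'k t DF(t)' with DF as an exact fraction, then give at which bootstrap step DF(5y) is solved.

step 1 [1y] swap r/1=77/9923: DF=(1 − 77/9923·(0))/(1+77/9923) = 9923/10000 ≈ 0.992300
step 2 [2y] swap r/1=524/19399: DF=(1 − 524/19399·(0.992300))/(1+524/19399) = 2369/2500 ≈ 0.947600
step 3 [3y] swap r/1=545/28854: DF=(1 − 545/28854·(0.992300+0.947600))/(1+545/28854) = 1891/2000 ≈ 0.945500
step 4 [4y] bond c/1=3/40: DF=(482721/400000 − 3/40·(0.992300+0.947600+0.945500))/(1+3/40) = 9213/10000 ≈ 0.921300
step 5 [5y] bond c/1=13/400: DF=(852947/800000 − 13/400·(0.992300+0.947600+0.945500+0.921300))/(1+13/400) = 1141/1250 ≈ 0.912800
step 6 [6y] zero: DF = P = 4351/5000 ≈ 0.870200
step 7 [7y] bond c/1=3/200: DF=(378151/400000 − 3/200·(0.992300+0.947600+0.945500+0.921300+0.912800+0.870200))/(1+3/200) = 1061/1250 ≈ 0.848800
step 8 [8y] swap r/1=391/14486: DF=(1 − 391/14486·(0.992300+0.947600+0.945500+0.921300+0.912800+0.870200+0.848800))/(1+391/14486) = 1609/2000 ≈ 0.804500

1 1 9923/10000
2 2 2369/2500
3 3 1891/2000
4 4 9213/10000
5 5 1141/1250
6 6 4351/5000
7 7 1061/1250
8 8 1609/2000
DF(5y) is solved at step 5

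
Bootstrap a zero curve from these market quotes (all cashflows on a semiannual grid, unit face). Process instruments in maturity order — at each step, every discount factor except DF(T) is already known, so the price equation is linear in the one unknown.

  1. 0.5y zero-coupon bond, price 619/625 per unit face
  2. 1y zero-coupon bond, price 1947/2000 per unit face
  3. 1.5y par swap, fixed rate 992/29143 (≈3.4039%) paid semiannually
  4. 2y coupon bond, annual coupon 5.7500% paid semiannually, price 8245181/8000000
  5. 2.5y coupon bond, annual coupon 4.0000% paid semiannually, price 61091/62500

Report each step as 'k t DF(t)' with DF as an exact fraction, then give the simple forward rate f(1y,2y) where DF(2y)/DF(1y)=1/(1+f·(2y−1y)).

step 1 [0.5y] zero: DF = P = 619/625 ≈ 0.990400
step 2 [1y] zero: DF = P = 1947/2000 ≈ 0.973500
step 3 [1.5y] swap r/2=496/29143: DF=(1 − 496/29143·(0.990400+0.973500))/(1+496/29143) = 594/625 ≈ 0.950400
step 4 [2y] bond c/2=23/800: DF=(8245181/8000000 − 23/800·(0.990400+0.973500+0.950400))/(1+23/800) = 2301/2500 ≈ 0.920400
step 5 [2.5y] bond c/2=1/50: DF=(61091/62500 − 1/50·(0.990400+0.973500+0.950400+0.920400))/(1+1/50) = 8831/10000 ≈ 0.883100

1 1/2 619/625
2 1 1947/2000
3 3/2 594/625
4 2 2301/2500
5 5/2 8831/10000
f(1y,2y) = ((1947/2000)/(2301/2500) − 1)/(1) = 3/52 ≈ 5.7692%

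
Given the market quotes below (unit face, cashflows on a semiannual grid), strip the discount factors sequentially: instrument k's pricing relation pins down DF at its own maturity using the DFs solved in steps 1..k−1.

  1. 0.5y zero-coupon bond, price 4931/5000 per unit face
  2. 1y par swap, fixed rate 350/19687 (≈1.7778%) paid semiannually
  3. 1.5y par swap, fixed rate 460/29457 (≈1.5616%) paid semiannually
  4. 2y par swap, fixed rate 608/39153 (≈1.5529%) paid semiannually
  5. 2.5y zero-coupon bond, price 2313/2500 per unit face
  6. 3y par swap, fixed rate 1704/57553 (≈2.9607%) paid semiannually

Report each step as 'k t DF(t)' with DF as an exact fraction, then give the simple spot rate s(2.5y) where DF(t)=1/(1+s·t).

1 1/2 4931/5000
2 1 393/400
3 3/2 977/1000
4 2 606/625
5 5/2 2313/2500
6 3 2287/2500
s(2.5y) = (1/(2313/2500) − 1)/(5/2) = 374/11565 ≈ 3.2339%

step 1 [0.5y] zero: DF = P = 4931/5000 ≈ 0.986200
step 2 [1y] swap r/2=175/19687: DF=(1 − 175/19687·(0.986200))/(1+175/19687) = 393/400 ≈ 0.982500
step 3 [1.5y] swap r/2=230/29457: DF=(1 − 230/29457·(0.986200+0.982500))/(1+230/29457) = 977/1000 ≈ 0.977000
step 4 [2y] swap r/2=304/39153: DF=(1 − 304/39153·(0.986200+0.982500+0.977000))/(1+304/39153) = 606/625 ≈ 0.969600
step 5 [2.5y] zero: DF = P = 2313/2500 ≈ 0.925200
step 6 [3y] swap r/2=852/57553: DF=(1 − 852/57553·(0.986200+0.982500+0.977000+0.969600+0.925200))/(1+852/57553) = 2287/2500 ≈ 0.914800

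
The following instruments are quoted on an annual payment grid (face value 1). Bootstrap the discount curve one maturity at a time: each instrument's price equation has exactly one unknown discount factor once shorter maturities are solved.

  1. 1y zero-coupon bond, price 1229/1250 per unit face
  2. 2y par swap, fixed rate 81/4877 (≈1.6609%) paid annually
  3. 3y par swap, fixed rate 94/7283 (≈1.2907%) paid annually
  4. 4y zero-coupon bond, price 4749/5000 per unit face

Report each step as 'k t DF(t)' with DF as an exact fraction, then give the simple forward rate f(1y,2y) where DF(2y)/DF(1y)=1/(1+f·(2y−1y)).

1 1 1229/1250
2 2 2419/2500
3 3 1203/1250
4 4 4749/5000
f(1y,2y) = ((1229/1250)/(2419/2500) − 1)/(1) = 39/2419 ≈ 1.6122%

step 1 [1y] zero: DF = P = 1229/1250 ≈ 0.983200
step 2 [2y] swap r/1=81/4877: DF=(1 − 81/4877·(0.983200))/(1+81/4877) = 2419/2500 ≈ 0.967600
step 3 [3y] swap r/1=94/7283: DF=(1 − 94/7283·(0.983200+0.967600))/(1+94/7283) = 1203/1250 ≈ 0.962400
step 4 [4y] zero: DF = P = 4749/5000 ≈ 0.949800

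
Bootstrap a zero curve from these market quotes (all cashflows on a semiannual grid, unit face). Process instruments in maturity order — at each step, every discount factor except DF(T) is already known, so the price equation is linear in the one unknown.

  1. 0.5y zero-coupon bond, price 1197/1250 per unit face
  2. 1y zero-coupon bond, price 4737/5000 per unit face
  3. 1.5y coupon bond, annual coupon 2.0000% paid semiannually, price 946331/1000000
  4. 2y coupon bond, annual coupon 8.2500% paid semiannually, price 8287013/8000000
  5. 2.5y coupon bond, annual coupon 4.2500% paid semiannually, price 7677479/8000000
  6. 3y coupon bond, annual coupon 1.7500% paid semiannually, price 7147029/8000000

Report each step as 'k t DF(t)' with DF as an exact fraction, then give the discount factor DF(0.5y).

step 1 [0.5y] zero: DF = P = 1197/1250 ≈ 0.957600
step 2 [1y] zero: DF = P = 4737/5000 ≈ 0.947400
step 3 [1.5y] bond c/2=1/100: DF=(946331/1000000 − 1/100·(0.957600+0.947400))/(1+1/100) = 9181/10000 ≈ 0.918100
step 4 [2y] bond c/2=33/800: DF=(8287013/8000000 − 33/800·(0.957600+0.947400+0.918100))/(1+33/800) = 883/1000 ≈ 0.883000
step 5 [2.5y] bond c/2=17/800: DF=(7677479/8000000 − 17/800·(0.957600+0.947400+0.918100+0.883000))/(1+17/800) = 4313/5000 ≈ 0.862600
step 6 [3y] bond c/2=7/800: DF=(7147029/8000000 − 7/800·(0.957600+0.947400+0.918100+0.883000+0.862600))/(1+7/800) = 423/500 ≈ 0.846000

1 1/2 1197/1250
2 1 4737/5000
3 3/2 9181/10000
4 2 883/1000
5 5/2 4313/5000
6 3 423/500
DF(0.5y) = 1197/1250 ≈ 0.957600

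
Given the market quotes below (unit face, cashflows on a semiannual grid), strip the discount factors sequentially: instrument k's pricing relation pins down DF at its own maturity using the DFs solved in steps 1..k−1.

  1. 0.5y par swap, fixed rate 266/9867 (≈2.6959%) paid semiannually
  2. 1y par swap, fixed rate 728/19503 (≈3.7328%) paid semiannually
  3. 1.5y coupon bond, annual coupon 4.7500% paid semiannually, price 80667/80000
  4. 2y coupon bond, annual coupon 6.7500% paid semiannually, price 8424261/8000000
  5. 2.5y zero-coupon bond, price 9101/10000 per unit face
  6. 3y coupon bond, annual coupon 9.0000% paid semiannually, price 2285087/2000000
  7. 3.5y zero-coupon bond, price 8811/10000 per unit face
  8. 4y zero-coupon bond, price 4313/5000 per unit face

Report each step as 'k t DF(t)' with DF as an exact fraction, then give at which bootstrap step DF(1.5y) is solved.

step 1 [0.5y] swap r/2=133/9867: DF=(1 − 133/9867·(0))/(1+133/9867) = 9867/10000 ≈ 0.986700
step 2 [1y] swap r/2=364/19503: DF=(1 − 364/19503·(0.986700))/(1+364/19503) = 2409/2500 ≈ 0.963600
step 3 [1.5y] bond c/2=19/800: DF=(80667/80000 − 19/800·(0.986700+0.963600))/(1+19/800) = 9397/10000 ≈ 0.939700
step 4 [2y] bond c/2=27/800: DF=(8424261/8000000 − 27/800·(0.986700+0.963600+0.939700))/(1+27/800) = 9243/10000 ≈ 0.924300
step 5 [2.5y] zero: DF = P = 9101/10000 ≈ 0.910100
step 6 [3y] bond c/2=9/200: DF=(2285087/2000000 − 9/200·(0.986700+0.963600+0.939700+0.924300+0.910100))/(1+9/200) = 8899/10000 ≈ 0.889900
step 7 [3.5y] zero: DF = P = 8811/10000 ≈ 0.881100
step 8 [4y] zero: DF = P = 4313/5000 ≈ 0.862600

1 1/2 9867/10000
2 1 2409/2500
3 3/2 9397/10000
4 2 9243/10000
5 5/2 9101/10000
6 3 8899/10000
7 7/2 8811/10000
8 4 4313/5000
DF(1.5y) is solved at step 3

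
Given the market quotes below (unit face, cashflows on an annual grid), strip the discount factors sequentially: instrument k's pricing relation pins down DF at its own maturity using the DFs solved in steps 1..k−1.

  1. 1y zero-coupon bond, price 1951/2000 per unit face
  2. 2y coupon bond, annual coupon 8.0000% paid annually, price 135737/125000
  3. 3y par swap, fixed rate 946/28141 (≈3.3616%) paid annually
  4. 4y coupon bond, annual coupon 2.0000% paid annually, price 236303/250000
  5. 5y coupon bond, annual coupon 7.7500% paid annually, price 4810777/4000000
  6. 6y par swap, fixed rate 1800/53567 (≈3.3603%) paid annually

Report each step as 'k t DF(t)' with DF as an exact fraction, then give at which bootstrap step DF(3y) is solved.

1 1 1951/2000
2 2 2333/2500
3 3 4527/5000
4 4 1743/2000
5 5 8511/10000
6 6 41/50
DF(3y) is solved at step 3

step 1 [1y] zero: DF = P = 1951/2000 ≈ 0.975500
step 2 [2y] bond c/1=2/25: DF=(135737/125000 − 2/25·(0.975500))/(1+2/25) = 2333/2500 ≈ 0.933200
step 3 [3y] swap r/1=946/28141: DF=(1 − 946/28141·(0.975500+0.933200))/(1+946/28141) = 4527/5000 ≈ 0.905400
step 4 [4y] bond c/1=1/50: DF=(236303/250000 − 1/50·(0.975500+0.933200+0.905400))/(1+1/50) = 1743/2000 ≈ 0.871500
step 5 [5y] bond c/1=31/400: DF=(4810777/4000000 − 31/400·(0.975500+0.933200+0.905400+0.871500))/(1+31/400) = 8511/10000 ≈ 0.851100
step 6 [6y] swap r/1=1800/53567: DF=(1 − 1800/53567·(0.975500+0.933200+0.905400+0.871500+0.851100))/(1+1800/53567) = 41/50 ≈ 0.820000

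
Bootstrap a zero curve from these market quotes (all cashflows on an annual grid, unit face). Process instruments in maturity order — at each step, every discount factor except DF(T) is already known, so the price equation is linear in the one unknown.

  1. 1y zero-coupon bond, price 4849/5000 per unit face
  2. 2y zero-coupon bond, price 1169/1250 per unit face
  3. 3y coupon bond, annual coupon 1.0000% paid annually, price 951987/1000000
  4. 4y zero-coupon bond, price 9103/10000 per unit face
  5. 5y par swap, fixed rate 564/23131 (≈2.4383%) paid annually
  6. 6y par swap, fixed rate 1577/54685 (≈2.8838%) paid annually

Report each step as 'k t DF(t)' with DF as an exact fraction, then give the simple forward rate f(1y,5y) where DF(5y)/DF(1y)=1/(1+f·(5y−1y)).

step 1 [1y] zero: DF = P = 4849/5000 ≈ 0.969800
step 2 [2y] zero: DF = P = 1169/1250 ≈ 0.935200
step 3 [3y] bond c/1=1/100: DF=(951987/1000000 − 1/100·(0.969800+0.935200))/(1+1/100) = 9237/10000 ≈ 0.923700
step 4 [4y] zero: DF = P = 9103/10000 ≈ 0.910300
step 5 [5y] swap r/1=564/23131: DF=(1 − 564/23131·(0.969800+0.935200+0.923700+0.910300))/(1+564/23131) = 1109/1250 ≈ 0.887200
step 6 [6y] swap r/1=1577/54685: DF=(1 − 1577/54685·(0.969800+0.935200+0.923700+0.910300+0.887200))/(1+1577/54685) = 8423/10000 ≈ 0.842300

1 1 4849/5000
2 2 1169/1250
3 3 9237/10000
4 4 9103/10000
5 5 1109/1250
6 6 8423/10000
f(1y,5y) = ((4849/5000)/(1109/1250) − 1)/(4) = 413/17744 ≈ 2.3275%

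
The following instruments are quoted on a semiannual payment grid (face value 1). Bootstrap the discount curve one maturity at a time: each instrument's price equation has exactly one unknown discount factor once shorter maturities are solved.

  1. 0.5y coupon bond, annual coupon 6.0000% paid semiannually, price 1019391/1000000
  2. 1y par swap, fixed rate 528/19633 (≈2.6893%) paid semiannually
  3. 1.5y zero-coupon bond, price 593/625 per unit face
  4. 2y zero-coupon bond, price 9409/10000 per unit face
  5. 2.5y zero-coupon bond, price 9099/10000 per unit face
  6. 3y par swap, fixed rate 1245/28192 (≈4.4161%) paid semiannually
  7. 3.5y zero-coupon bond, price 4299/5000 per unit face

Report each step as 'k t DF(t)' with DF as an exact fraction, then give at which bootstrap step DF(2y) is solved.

step 1 [0.5y] bond c/2=3/100: DF=(1019391/1000000 − 3/100·(0))/(1+3/100) = 9897/10000 ≈ 0.989700
step 2 [1y] swap r/2=264/19633: DF=(1 − 264/19633·(0.989700))/(1+264/19633) = 1217/1250 ≈ 0.973600
step 3 [1.5y] zero: DF = P = 593/625 ≈ 0.948800
step 4 [2y] zero: DF = P = 9409/10000 ≈ 0.940900
step 5 [2.5y] zero: DF = P = 9099/10000 ≈ 0.909900
step 6 [3y] swap r/2=1245/56384: DF=(1 − 1245/56384·(0.989700+0.973600+0.948800+0.940900+0.909900))/(1+1245/56384) = 1751/2000 ≈ 0.875500
step 7 [3.5y] zero: DF = P = 4299/5000 ≈ 0.859800

1 1/2 9897/10000
2 1 1217/1250
3 3/2 593/625
4 2 9409/10000
5 5/2 9099/10000
6 3 1751/2000
7 7/2 4299/5000
DF(2y) is solved at step 4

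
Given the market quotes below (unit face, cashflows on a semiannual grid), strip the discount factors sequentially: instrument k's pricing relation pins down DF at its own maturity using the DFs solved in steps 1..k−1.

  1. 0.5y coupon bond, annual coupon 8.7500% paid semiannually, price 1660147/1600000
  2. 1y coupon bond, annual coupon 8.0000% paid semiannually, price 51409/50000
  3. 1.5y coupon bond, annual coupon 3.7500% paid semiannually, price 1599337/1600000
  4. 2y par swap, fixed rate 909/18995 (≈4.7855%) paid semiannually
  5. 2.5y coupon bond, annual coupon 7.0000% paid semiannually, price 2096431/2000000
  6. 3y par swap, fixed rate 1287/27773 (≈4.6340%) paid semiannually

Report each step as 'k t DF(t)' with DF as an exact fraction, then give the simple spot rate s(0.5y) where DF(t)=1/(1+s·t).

step 1 [0.5y] bond c/2=7/160: DF=(1660147/1600000 − 7/160·(0))/(1+7/160) = 9941/10000 ≈ 0.994100
step 2 [1y] bond c/2=1/25: DF=(51409/50000 − 1/25·(0.994100))/(1+1/25) = 594/625 ≈ 0.950400
step 3 [1.5y] bond c/2=3/160: DF=(1599337/1600000 − 3/160·(0.994100+0.950400))/(1+3/160) = 4727/5000 ≈ 0.945400
step 4 [2y] swap r/2=909/37990: DF=(1 − 909/37990·(0.994100+0.950400+0.945400))/(1+909/37990) = 9091/10000 ≈ 0.909100
step 5 [2.5y] bond c/2=7/200: DF=(2096431/2000000 − 7/200·(0.994100+0.950400+0.945400+0.909100))/(1+7/200) = 8843/10000 ≈ 0.884300
step 6 [3y] swap r/2=1287/55546: DF=(1 − 1287/55546·(0.994100+0.950400+0.945400+0.909100+0.884300))/(1+1287/55546) = 8713/10000 ≈ 0.871300

1 1/2 9941/10000
2 1 594/625
3 3/2 4727/5000
4 2 9091/10000
5 5/2 8843/10000
6 3 8713/10000
s(0.5y) = (1/(9941/10000) − 1)/(1/2) = 118/9941 ≈ 1.1870%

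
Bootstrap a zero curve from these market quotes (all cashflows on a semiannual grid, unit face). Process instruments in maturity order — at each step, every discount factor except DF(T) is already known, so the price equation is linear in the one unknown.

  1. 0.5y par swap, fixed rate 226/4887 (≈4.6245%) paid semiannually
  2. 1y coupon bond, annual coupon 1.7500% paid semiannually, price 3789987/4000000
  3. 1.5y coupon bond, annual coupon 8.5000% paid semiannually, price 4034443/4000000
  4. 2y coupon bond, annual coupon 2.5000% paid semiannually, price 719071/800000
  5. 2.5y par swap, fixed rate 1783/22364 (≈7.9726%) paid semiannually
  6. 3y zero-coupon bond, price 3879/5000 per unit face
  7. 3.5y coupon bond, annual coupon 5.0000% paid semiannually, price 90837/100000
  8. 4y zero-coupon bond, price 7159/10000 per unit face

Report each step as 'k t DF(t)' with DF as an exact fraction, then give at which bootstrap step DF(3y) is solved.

step 1 [0.5y] swap r/2=113/4887: DF=(1 − 113/4887·(0))/(1+113/4887) = 4887/5000 ≈ 0.977400
step 2 [1y] bond c/2=7/800: DF=(3789987/4000000 − 7/800·(0.977400))/(1+7/800) = 2327/2500 ≈ 0.930800
step 3 [1.5y] bond c/2=17/400: DF=(4034443/4000000 − 17/400·(0.977400+0.930800))/(1+17/400) = 8897/10000 ≈ 0.889700
step 4 [2y] bond c/2=1/80: DF=(719071/800000 − 1/80·(0.977400+0.930800+0.889700))/(1+1/80) = 2133/2500 ≈ 0.853200
step 5 [2.5y] swap r/2=1783/44728: DF=(1 − 1783/44728·(0.977400+0.930800+0.889700+0.853200))/(1+1783/44728) = 8217/10000 ≈ 0.821700
step 6 [3y] zero: DF = P = 3879/5000 ≈ 0.775800
step 7 [3.5y] bond c/2=1/40: DF=(90837/100000 − 1/40·(0.977400+0.930800+0.889700+0.853200+0.821700+0.775800))/(1+1/40) = 3791/5000 ≈ 0.758200
step 8 [4y] zero: DF = P = 7159/10000 ≈ 0.715900

1 1/2 4887/5000
2 1 2327/2500
3 3/2 8897/10000
4 2 2133/2500
5 5/2 8217/10000
6 3 3879/5000
7 7/2 3791/5000
8 4 7159/10000
DF(3y) is solved at step 6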